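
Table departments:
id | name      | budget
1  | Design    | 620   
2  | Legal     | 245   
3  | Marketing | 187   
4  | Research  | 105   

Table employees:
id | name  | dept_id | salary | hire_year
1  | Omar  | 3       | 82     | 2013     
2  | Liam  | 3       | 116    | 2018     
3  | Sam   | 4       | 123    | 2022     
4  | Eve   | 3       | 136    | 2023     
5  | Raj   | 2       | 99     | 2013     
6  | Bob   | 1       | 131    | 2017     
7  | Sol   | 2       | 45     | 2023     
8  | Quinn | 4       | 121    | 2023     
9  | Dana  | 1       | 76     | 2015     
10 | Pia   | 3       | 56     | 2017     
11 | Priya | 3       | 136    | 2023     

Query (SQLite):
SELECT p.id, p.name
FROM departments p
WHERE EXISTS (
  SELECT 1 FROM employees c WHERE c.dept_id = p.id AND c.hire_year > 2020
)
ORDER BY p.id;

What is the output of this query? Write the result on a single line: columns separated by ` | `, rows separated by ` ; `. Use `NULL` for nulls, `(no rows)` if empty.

2 | Legal ; 3 | Marketing ; 4 | Research

For each departments row, check whether any employees with matching dept_id has hire_year > 2020.
Keep rows where that is true.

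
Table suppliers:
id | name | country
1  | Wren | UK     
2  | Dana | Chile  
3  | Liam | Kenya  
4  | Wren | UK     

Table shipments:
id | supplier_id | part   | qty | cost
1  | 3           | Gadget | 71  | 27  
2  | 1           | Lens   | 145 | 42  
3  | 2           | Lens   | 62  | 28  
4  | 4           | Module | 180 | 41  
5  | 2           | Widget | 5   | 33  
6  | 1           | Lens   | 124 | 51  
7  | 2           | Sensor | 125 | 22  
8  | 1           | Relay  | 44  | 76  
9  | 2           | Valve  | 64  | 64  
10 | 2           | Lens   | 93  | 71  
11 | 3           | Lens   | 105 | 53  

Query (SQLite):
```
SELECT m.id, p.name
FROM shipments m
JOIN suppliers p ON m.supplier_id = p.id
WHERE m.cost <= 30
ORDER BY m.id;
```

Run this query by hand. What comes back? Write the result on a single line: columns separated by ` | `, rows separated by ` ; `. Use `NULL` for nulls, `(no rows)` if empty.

1 | Liam ; 3 | Dana ; 7 | Dana

Each shipments row matches the suppliers row where supplier_id = suppliers.id.
Then keep rows with m.cost <= 30.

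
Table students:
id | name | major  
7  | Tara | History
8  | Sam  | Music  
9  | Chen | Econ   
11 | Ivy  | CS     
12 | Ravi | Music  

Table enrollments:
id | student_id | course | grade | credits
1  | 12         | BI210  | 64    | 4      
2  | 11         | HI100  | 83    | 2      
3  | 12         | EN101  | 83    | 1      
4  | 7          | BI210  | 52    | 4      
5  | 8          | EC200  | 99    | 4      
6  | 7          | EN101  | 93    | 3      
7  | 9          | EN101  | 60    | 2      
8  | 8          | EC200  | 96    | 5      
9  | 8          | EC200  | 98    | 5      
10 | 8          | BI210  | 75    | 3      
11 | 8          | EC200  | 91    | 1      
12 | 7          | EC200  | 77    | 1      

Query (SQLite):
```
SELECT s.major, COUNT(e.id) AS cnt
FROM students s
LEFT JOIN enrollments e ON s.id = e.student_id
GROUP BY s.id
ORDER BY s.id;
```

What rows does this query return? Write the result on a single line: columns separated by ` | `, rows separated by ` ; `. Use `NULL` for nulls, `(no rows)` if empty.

LEFT JOIN keeps every students row; unmatched ones get NULL for enrollments columns.
Group by students.id and compute COUNT(e.id). COUNT(col) of an all-NULL group is 0.
  7: ids {4, 6, 12} → COUNT(e.id)=3
  8: ids {5, 8, 9, 10, 11} → COUNT(e.id)=5
  9: ids {7} → COUNT(e.id)=1
  11: ids {2} → COUNT(e.id)=1
  12: ids {1, 3} → COUNT(e.id)=2

History | 3 ; Music | 5 ; Econ | 1 ; CS | 1 ; Music | 2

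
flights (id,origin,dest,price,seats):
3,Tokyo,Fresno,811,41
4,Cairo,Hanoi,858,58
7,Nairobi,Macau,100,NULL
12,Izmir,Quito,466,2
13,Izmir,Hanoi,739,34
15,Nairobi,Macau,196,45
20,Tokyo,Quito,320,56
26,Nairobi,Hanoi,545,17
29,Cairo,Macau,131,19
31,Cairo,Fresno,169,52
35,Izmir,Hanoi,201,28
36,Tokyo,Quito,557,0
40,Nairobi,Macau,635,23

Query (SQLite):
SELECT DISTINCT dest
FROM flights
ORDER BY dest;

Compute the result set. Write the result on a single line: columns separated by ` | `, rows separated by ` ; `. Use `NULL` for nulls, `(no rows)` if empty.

Collect distinct dest values from flights.

Fresno ; Hanoi ; Macau ; Quito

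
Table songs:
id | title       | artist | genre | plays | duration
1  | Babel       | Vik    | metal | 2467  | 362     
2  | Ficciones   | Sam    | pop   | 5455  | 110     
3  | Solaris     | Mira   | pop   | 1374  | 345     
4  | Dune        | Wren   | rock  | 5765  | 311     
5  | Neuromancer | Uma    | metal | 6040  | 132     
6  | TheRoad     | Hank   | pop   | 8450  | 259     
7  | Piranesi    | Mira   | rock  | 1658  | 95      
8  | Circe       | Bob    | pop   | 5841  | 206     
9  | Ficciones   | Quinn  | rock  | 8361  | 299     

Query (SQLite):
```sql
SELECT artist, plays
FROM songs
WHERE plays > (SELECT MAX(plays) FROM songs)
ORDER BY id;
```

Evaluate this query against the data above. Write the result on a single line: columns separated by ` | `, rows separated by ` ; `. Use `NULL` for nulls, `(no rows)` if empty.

Scalar subquery: MAX(plays) over all songs rows = 8450.
Keep rows where plays > that value.

(no rows)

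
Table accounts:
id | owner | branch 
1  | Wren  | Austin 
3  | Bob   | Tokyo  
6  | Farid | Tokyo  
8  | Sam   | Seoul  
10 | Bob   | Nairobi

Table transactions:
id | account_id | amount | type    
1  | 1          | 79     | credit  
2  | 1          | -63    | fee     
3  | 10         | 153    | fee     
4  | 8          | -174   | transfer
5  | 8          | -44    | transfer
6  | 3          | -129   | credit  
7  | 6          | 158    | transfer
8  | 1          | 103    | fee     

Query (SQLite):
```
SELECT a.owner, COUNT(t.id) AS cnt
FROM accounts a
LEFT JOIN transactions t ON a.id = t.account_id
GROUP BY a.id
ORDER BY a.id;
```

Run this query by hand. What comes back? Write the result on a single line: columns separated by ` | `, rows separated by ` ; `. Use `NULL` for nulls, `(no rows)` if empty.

Wren | 3 ; Bob | 1 ; Farid | 1 ; Sam | 2 ; Bob | 1

LEFT JOIN keeps every accounts row; unmatched ones get NULL for transactions columns.
Group by accounts.id and compute COUNT(t.id). COUNT(col) of an all-NULL group is 0.
  1: ids {1, 2, 8} → COUNT(t.id)=3
  3: ids {6} → COUNT(t.id)=1
  6: ids {7} → COUNT(t.id)=1
  8: ids {4, 5} → COUNT(t.id)=2
  10: ids {3} → COUNT(t.id)=1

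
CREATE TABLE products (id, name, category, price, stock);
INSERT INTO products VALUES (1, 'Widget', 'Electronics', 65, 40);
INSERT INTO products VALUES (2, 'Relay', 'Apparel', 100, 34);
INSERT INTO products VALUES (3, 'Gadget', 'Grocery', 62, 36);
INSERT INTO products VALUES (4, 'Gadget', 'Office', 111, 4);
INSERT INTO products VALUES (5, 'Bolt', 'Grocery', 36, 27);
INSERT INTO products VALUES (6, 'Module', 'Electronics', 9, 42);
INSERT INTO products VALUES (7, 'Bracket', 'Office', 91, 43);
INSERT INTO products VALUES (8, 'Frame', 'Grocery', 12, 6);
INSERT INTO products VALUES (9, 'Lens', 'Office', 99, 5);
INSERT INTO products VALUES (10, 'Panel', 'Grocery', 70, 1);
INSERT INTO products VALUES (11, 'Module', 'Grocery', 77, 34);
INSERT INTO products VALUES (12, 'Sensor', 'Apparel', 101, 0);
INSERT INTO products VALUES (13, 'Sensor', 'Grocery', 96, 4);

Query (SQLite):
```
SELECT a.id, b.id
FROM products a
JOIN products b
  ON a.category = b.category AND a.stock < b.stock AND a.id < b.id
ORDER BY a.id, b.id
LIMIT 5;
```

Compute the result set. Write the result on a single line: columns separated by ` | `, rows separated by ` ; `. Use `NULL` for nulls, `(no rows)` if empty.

1 | 6 ; 4 | 7 ; 4 | 9 ; 5 | 11 ; 8 | 11

Pairs (a,b) with same category, a.stock < b.stock, a.id < b.id.
category groups: Apparel:{2,12} Electronics:{1,6} Grocery:{3,5,8,10,11,13} Office:{4,7,9}
Ordered by (a.id, b.id); first 5.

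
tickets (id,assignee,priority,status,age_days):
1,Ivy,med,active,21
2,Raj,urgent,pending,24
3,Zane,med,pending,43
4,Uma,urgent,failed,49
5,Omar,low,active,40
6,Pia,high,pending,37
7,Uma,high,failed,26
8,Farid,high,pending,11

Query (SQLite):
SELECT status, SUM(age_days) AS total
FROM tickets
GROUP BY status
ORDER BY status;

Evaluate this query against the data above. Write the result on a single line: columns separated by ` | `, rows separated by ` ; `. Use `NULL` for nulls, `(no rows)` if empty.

Partition tickets by status; compute SUM(age_days) within each group.
  active: ids {1, 5} → SUM(age_days)=61
  failed: ids {4, 7} → SUM(age_days)=75
  pending: ids {2, 3, 6, 8} → SUM(age_days)=115

active | 61 ; failed | 75 ; pending | 115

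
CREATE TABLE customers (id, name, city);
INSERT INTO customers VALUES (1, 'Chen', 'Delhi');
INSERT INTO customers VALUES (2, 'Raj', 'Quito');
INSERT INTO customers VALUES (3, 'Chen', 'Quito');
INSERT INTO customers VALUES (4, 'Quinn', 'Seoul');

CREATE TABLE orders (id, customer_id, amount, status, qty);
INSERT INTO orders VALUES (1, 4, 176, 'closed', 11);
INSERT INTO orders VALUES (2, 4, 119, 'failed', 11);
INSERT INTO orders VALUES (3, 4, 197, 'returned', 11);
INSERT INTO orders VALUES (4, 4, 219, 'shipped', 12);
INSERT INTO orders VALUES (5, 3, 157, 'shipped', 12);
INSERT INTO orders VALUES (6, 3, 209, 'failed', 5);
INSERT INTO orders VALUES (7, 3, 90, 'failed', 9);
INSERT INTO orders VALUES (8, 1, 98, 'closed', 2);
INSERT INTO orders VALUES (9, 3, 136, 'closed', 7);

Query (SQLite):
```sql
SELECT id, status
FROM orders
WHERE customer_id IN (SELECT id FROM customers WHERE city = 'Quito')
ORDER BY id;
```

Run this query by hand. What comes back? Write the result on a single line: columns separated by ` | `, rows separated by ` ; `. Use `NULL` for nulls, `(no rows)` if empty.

Inner query: customers.id where city = 'Quito'.
Outer: keep orders rows whose customer_id is in that set.
Inner query → {2, 3}

5 | shipped ; 6 | failed ; 7 | failed ; 9 | closed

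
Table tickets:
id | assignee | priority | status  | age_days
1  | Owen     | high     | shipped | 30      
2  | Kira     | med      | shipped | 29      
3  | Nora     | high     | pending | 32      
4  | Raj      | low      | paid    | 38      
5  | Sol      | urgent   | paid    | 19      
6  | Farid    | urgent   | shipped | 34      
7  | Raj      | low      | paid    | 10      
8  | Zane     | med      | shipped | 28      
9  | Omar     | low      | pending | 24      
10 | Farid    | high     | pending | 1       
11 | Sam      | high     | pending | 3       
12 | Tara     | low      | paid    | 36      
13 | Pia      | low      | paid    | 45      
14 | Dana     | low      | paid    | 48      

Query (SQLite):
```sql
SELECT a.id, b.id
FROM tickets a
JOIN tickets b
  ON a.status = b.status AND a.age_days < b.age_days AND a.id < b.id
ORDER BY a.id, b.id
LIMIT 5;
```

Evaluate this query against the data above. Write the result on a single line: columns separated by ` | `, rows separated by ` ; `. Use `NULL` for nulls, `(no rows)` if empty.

1 | 6 ; 2 | 6 ; 4 | 13 ; 4 | 14 ; 5 | 12

Pairs (a,b) with same status, a.age_days < b.age_days, a.id < b.id.
status groups: paid:{4,5,7,12,13,14} pending:{3,9,10,11} shipped:{1,2,6,8}
Ordered by (a.id, b.id); first 5.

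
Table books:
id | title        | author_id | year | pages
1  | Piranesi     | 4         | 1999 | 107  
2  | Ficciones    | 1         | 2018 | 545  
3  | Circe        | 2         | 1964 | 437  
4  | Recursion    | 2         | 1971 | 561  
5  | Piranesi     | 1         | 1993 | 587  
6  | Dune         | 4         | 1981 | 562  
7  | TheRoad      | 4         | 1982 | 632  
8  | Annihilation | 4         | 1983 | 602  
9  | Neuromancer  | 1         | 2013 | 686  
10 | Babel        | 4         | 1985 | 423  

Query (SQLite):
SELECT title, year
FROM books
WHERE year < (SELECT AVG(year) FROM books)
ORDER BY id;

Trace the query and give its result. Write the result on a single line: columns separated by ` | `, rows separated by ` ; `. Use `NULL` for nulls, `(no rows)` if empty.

Scalar subquery: AVG(year) over all books rows = 1988.9.
Keep rows where year < that value.

Circe | 1964 ; Recursion | 1971 ; Dune | 1981 ; TheRoad | 1982 ; Annihilation | 1983 ; Babel | 1985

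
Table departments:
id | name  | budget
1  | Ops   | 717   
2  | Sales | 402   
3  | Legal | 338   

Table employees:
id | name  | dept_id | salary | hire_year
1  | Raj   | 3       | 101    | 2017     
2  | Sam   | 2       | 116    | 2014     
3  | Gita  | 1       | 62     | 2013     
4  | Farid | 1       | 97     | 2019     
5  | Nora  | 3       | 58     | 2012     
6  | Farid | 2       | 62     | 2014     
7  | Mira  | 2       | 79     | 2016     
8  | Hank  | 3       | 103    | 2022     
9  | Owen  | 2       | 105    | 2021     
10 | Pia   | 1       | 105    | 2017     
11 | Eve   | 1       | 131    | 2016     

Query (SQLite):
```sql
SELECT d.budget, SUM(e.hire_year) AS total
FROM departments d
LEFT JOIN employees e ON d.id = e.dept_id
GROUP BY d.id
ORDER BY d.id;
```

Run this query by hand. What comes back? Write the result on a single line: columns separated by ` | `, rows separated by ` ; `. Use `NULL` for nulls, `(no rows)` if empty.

717 | 8065 ; 402 | 8065 ; 338 | 6051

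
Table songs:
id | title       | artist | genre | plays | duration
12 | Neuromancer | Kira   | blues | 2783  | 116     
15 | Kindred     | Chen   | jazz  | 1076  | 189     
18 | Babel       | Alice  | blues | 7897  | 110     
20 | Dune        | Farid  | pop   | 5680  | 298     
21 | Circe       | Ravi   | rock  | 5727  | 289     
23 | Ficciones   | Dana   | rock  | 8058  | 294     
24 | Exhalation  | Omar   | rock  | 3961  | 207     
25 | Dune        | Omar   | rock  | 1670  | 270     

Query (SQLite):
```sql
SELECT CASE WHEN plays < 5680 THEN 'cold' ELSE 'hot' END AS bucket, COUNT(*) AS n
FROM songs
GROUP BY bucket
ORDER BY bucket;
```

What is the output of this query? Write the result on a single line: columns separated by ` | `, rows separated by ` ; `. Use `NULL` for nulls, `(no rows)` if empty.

cold | 4 ; hot | 4

Bucket rows by plays < 5680 → 'cold' else 'hot'; count each bucket.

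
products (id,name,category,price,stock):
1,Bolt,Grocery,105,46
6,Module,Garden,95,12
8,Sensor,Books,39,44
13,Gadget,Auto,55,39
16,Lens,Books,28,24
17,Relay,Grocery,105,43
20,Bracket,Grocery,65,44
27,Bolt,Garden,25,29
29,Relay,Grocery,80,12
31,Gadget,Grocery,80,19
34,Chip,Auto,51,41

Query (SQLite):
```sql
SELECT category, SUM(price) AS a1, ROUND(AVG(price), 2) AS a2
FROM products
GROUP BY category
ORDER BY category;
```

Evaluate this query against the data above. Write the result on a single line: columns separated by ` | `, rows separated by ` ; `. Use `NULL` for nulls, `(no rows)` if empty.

Group products by category.
Per group compute: SUM(price), ROUND(AVG(price), 2).
  Auto: ids {13, 34} → SUM(price)=106, ROUND(AVG(price), 2)=53
  Books: ids {8, 16} → SUM(price)=67, ROUND(AVG(price), 2)=33.5
  Garden: ids {6, 27} → SUM(price)=120, ROUND(AVG(price), 2)=60
  Grocery: ids {1, 17, 20, 29, 31} → SUM(price)=435, ROUND(AVG(price), 2)=87

Auto | 106 | 53 ; Books | 67 | 33.5 ; Garden | 120 | 60 ; Grocery | 435 | 87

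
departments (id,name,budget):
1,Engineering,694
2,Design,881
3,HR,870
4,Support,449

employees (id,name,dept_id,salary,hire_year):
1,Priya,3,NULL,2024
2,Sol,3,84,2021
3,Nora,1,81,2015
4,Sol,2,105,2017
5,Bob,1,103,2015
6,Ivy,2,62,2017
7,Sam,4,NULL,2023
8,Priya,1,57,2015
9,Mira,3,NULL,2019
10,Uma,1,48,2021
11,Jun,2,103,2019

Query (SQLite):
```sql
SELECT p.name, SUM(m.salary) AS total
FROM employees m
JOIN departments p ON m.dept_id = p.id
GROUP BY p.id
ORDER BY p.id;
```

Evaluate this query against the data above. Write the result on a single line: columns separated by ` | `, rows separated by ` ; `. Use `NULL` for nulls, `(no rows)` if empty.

Join each employees row to its departments via dept_id.
Group joined rows by departments.id; compute SUM(m.salary) per group.
  1: ids {3, 5, 8, 10} → SUM(m.salary)=289
  2: ids {4, 6, 11} → SUM(m.salary)=270
  3: ids {1, 2, 9} → SUM(m.salary)=84
  4: ids {7} → SUM(m.salary)=NULL

Engineering | 289 ; Design | 270 ; HR | 84 ; Support | NULL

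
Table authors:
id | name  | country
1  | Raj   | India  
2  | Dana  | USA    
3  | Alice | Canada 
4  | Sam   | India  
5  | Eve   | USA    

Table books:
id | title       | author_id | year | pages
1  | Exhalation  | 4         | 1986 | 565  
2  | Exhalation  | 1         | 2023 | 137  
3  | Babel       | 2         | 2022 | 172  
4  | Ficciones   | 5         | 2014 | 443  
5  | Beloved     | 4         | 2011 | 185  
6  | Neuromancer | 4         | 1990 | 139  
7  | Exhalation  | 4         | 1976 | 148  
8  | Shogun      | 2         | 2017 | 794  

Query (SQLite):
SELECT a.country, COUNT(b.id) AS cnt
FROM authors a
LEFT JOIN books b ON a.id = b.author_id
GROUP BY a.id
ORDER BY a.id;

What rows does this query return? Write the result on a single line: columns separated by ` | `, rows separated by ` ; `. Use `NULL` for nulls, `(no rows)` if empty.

LEFT JOIN keeps every authors row; unmatched ones get NULL for books columns.
Group by authors.id and compute COUNT(b.id). COUNT(col) of an all-NULL group is 0.
  1: ids {2} → COUNT(b.id)=1
  2: ids {3, 8} → COUNT(b.id)=2
  3: ids {—} → COUNT(b.id)=0
  4: ids {1, 5, 6, 7} → COUNT(b.id)=4
  5: ids {4} → COUNT(b.id)=1

India | 1 ; USA | 2 ; Canada | 0 ; India | 4 ; USA | 1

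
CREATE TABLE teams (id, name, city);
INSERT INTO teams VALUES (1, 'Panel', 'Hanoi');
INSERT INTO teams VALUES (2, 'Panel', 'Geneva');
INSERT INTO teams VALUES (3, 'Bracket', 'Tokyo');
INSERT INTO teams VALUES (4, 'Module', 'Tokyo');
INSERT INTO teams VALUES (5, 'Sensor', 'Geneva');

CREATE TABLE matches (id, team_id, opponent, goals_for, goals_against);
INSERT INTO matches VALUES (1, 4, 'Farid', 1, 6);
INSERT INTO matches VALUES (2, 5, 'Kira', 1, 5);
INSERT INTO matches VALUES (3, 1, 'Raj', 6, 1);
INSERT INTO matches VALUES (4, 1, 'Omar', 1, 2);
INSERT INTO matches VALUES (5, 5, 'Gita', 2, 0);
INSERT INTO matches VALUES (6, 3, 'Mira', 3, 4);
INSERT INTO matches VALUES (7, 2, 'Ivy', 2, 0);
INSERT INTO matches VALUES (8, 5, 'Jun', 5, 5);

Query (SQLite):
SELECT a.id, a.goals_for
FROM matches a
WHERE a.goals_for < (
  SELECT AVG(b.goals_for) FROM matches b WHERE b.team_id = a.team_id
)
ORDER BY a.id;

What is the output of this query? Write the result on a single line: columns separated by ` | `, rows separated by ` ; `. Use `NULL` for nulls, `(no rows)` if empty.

For each matches row a, compute AVG(goals_for) over rows sharing a.team_id.
Keep row a if a.goals_for < that per-group AVG.
  team_id=1: AVG(goals_for) = 3.5
  team_id=2: AVG(goals_for) = 2.0
  team_id=3: AVG(goals_for) = 3.0
  team_id=4: AVG(goals_for) = 1.0
  team_id=5: AVG(goals_for) = 2.666667

2 | 1 ; 4 | 1 ; 5 | 2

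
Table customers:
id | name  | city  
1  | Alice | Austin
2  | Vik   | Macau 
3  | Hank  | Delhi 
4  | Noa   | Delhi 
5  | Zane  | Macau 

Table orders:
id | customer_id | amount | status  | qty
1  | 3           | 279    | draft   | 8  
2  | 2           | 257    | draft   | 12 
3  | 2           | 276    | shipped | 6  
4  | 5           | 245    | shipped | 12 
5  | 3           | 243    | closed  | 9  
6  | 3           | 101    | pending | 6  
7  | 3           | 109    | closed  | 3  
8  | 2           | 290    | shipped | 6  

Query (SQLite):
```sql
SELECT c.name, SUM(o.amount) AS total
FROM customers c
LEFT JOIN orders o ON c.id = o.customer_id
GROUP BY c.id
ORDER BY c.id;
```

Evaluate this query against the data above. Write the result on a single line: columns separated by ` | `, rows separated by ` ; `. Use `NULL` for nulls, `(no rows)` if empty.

Alice | NULL ; Vik | 823 ; Hank | 732 ; Noa | NULL ; Zane | 245

LEFT JOIN keeps every customers row; unmatched ones get NULL for orders columns.
Group by customers.id and compute SUM(o.amount). SUM over an all-NULL group is NULL.
  1: ids {—} → SUM(o.amount)=NULL
  2: ids {2, 3, 8} → SUM(o.amount)=823
  3: ids {1, 5, 6, 7} → SUM(o.amount)=732
  4: ids {—} → SUM(o.amount)=NULL
  5: ids {4} → SUM(o.amount)=245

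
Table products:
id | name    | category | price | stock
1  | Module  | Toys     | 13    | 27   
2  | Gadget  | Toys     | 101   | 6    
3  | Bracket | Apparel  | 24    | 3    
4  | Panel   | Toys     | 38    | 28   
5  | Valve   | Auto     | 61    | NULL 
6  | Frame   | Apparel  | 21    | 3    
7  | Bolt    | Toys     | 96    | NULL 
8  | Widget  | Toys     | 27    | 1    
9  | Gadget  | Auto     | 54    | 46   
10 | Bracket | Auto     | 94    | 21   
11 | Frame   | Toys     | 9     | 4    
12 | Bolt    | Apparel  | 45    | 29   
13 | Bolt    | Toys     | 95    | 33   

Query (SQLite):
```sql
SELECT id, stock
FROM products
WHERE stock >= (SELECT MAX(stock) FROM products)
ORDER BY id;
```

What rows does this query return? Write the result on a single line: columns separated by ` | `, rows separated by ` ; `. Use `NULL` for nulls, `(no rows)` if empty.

9 | 46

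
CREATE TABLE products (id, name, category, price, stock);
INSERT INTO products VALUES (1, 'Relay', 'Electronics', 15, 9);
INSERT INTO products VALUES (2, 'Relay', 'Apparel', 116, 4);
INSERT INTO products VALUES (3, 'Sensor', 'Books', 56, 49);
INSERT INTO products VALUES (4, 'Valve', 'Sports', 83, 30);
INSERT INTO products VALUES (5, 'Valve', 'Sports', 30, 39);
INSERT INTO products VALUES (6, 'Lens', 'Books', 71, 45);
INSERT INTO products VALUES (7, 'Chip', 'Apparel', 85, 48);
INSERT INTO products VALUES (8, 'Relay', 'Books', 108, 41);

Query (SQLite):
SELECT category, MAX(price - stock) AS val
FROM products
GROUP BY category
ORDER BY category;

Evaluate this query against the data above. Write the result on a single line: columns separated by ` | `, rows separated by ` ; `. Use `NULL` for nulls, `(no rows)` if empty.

Apparel | 112 ; Books | 67 ; Electronics | 6 ; Sports | 53

For each row compute price - stock.
Group by category; take MAX of the expression per group.
  Apparel: ids {2, 7} → MAX(price - stock)=112
  Books: ids {3, 6, 8} → MAX(price - stock)=67
  Electronics: ids {1} → MAX(price - stock)=6
  Sports: ids {4, 5} → MAX(price - stock)=53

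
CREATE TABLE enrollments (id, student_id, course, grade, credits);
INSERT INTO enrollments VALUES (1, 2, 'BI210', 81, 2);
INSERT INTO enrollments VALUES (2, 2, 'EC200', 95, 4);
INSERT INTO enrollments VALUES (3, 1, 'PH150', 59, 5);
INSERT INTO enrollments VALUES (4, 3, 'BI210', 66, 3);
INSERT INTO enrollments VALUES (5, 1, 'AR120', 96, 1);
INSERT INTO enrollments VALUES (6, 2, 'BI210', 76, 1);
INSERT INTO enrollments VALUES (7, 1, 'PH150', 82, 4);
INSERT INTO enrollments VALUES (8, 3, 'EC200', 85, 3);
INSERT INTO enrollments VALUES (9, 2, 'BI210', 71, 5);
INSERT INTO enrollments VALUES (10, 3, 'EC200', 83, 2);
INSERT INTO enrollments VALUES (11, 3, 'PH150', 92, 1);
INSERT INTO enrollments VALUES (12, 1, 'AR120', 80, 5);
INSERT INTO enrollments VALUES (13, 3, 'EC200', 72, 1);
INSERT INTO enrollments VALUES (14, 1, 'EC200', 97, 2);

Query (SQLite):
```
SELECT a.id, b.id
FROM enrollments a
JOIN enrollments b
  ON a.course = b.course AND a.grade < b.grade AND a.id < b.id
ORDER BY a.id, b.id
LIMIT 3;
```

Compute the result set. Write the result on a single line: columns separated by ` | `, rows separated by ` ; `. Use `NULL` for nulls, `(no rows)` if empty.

2 | 14 ; 3 | 7 ; 3 | 11

Pairs (a,b) with same course, a.grade < b.grade, a.id < b.id.
course groups: AR120:{5,12} BI210:{1,4,6,9} EC200:{2,8,10,13,14} PH150:{3,7,11}
Ordered by (a.id, b.id); first 3.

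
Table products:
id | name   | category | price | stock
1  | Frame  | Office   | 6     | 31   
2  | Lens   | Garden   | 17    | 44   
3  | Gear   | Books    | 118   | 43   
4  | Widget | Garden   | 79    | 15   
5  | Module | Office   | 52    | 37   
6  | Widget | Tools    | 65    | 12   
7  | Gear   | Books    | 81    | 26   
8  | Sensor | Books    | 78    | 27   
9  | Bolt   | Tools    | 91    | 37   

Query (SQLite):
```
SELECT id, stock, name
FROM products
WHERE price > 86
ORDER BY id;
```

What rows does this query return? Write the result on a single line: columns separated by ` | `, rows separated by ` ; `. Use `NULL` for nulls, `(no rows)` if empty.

3 | 43 | Gear ; 9 | 37 | Bolt

price > 86: ids {3, 9}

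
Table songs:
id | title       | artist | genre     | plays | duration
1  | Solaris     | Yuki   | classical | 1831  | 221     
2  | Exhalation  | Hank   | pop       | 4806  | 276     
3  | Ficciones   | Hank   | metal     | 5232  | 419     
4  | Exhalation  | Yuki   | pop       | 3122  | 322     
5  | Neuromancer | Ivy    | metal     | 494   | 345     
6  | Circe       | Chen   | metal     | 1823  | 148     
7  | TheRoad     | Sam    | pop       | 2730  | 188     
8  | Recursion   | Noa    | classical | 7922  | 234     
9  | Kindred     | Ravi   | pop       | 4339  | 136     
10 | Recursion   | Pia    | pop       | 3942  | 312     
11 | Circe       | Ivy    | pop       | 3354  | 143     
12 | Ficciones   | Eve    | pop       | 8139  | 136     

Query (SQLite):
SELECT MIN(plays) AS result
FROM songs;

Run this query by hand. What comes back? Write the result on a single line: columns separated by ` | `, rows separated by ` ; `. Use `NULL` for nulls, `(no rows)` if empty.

494

All plays values: [1831, 4806, 5232, 3122, 494, 1823, 2730, 7922, 4339, 3942, 3354, 8139].
MIN of non-NULL values = 494.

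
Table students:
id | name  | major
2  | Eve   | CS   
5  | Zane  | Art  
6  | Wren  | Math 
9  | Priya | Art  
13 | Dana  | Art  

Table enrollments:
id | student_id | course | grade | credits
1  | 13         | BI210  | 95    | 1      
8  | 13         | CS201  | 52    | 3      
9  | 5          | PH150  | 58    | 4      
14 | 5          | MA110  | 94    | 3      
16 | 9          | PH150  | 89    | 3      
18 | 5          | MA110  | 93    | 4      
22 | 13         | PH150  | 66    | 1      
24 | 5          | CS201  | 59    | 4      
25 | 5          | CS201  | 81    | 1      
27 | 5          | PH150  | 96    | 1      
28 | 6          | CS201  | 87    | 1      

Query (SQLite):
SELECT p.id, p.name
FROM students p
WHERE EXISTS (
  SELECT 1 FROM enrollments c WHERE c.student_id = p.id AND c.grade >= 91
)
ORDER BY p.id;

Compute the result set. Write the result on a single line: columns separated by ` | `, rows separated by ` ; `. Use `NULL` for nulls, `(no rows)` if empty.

5 | Zane ; 13 | Dana

For each students row, check whether any enrollments with matching student_id has grade >= 91.
Keep rows where that is true.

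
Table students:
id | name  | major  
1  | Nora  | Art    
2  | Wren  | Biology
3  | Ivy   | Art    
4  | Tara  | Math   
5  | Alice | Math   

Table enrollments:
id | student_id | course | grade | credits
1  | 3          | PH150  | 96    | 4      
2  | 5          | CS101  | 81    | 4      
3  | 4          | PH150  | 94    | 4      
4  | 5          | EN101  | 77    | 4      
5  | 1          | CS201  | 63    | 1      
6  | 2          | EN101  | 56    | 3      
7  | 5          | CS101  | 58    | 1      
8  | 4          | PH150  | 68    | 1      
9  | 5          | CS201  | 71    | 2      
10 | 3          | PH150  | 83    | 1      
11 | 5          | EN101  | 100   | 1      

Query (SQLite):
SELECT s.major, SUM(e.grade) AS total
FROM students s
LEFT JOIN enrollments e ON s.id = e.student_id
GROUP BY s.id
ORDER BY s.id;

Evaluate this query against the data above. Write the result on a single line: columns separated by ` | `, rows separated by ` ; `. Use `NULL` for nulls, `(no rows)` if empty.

Art | 63 ; Biology | 56 ; Art | 179 ; Math | 162 ; Math | 387

LEFT JOIN keeps every students row; unmatched ones get NULL for enrollments columns.
Group by students.id and compute SUM(e.grade). SUM over an all-NULL group is NULL.
  1: ids {5} → SUM(e.grade)=63
  2: ids {6} → SUM(e.grade)=56
  3: ids {1, 10} → SUM(e.grade)=179
  4: ids {3, 8} → SUM(e.grade)=162
  5: ids {2, 4, 7, 9, 11} → SUM(e.grade)=387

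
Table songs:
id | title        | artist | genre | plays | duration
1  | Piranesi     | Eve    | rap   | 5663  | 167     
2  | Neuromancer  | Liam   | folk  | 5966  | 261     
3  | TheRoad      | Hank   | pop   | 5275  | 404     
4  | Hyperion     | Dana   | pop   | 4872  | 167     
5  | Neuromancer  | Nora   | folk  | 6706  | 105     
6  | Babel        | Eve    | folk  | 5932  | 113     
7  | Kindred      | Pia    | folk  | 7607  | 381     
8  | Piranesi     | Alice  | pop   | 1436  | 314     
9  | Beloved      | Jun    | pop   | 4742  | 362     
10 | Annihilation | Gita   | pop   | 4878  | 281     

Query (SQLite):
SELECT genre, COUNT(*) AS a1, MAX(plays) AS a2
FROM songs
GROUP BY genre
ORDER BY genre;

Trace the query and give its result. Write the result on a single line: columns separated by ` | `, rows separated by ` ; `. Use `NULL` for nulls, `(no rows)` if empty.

Group songs by genre.
Per group compute: COUNT(*), MAX(plays).
  folk: ids {2, 5, 6, 7} → COUNT(*)=4, MAX(plays)=7607
  pop: ids {3, 4, 8, 9, 10} → COUNT(*)=5, MAX(plays)=5275
  rap: ids {1} → COUNT(*)=1, MAX(plays)=5663

folk | 4 | 7607 ; pop | 5 | 5275 ; rap | 1 | 5663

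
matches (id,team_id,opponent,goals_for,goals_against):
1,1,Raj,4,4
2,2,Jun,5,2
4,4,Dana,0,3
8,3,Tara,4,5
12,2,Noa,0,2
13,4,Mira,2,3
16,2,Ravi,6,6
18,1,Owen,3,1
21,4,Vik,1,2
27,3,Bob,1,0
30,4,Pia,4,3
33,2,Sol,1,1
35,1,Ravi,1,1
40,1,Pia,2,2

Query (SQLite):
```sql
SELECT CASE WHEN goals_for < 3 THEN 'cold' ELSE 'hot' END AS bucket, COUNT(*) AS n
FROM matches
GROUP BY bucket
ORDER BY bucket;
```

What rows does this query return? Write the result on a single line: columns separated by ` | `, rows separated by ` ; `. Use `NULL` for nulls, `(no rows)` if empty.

Bucket rows by goals_for < 3 → 'cold' else 'hot'; count each bucket.

cold | 8 ; hot | 6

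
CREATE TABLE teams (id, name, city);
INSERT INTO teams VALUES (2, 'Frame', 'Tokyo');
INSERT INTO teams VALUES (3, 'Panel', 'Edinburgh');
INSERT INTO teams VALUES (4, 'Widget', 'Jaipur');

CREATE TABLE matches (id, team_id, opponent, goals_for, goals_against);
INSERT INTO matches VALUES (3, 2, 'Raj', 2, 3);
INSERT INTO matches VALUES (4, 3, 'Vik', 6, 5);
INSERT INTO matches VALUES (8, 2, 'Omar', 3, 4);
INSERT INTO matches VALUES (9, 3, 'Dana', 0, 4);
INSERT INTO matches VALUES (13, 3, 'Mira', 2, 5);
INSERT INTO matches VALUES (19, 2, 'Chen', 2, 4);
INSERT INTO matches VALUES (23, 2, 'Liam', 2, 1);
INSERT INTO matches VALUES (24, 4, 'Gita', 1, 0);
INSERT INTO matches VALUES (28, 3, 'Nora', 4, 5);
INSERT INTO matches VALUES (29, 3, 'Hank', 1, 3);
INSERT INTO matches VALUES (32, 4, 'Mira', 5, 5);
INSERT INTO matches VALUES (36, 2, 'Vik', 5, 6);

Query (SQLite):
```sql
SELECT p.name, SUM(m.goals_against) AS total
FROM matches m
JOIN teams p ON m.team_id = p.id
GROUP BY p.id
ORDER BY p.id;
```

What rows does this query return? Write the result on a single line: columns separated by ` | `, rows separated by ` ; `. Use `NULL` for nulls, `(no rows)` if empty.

Frame | 18 ; Panel | 22 ; Widget | 5

Join each matches row to its teams via team_id.
Group joined rows by teams.id; compute SUM(m.goals_against) per group.
  2: ids {3, 8, 19, 23, 36} → SUM(m.goals_against)=18
  3: ids {4, 9, 13, 28, 29} → SUM(m.goals_against)=22
  4: ids {24, 32} → SUM(m.goals_against)=5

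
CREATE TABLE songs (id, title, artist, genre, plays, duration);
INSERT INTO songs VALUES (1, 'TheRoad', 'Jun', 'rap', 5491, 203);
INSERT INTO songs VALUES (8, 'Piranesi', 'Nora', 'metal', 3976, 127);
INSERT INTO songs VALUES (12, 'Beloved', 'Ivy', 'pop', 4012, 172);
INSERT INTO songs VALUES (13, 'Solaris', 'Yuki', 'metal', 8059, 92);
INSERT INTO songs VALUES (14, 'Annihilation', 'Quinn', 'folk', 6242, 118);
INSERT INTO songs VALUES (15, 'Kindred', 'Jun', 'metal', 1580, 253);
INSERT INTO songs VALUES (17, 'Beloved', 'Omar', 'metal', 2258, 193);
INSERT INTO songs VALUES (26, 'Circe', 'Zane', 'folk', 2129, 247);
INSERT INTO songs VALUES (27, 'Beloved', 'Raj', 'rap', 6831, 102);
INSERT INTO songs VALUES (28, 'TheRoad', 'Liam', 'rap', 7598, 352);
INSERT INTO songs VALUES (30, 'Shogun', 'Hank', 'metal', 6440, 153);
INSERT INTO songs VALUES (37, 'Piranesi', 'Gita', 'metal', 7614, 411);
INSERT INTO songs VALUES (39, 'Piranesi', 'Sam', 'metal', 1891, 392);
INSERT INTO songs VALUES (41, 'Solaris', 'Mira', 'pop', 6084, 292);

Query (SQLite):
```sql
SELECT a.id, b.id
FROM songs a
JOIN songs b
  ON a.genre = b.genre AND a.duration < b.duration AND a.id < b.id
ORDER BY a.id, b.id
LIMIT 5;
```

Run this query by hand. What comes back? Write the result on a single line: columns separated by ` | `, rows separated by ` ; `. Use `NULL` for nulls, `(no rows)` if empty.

Pairs (a,b) with same genre, a.duration < b.duration, a.id < b.id.
genre groups: folk:{14,26} metal:{8,13,15,17,30,37,39} pop:{12,41} rap:{1,27,28}
Ordered by (a.id, b.id); first 5.

1 | 28 ; 8 | 15 ; 8 | 17 ; 8 | 30 ; 8 | 37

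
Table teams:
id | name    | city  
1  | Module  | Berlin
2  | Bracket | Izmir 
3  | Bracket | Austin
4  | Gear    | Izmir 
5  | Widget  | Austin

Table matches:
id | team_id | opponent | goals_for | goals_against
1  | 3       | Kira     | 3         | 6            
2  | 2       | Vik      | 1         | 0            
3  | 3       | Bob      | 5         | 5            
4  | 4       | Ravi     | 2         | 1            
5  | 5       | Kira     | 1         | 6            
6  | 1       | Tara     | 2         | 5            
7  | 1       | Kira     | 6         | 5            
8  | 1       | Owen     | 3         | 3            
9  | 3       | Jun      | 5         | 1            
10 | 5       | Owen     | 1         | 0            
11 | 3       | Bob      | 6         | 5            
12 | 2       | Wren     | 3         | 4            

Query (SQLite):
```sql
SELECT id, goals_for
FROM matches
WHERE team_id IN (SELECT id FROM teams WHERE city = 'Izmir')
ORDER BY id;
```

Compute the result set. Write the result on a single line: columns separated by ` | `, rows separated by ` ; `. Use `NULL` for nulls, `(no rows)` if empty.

2 | 1 ; 4 | 2 ; 12 | 3

Inner query: teams.id where city = 'Izmir'.
Outer: keep matches rows whose team_id is in that set.
Inner query → {2, 4}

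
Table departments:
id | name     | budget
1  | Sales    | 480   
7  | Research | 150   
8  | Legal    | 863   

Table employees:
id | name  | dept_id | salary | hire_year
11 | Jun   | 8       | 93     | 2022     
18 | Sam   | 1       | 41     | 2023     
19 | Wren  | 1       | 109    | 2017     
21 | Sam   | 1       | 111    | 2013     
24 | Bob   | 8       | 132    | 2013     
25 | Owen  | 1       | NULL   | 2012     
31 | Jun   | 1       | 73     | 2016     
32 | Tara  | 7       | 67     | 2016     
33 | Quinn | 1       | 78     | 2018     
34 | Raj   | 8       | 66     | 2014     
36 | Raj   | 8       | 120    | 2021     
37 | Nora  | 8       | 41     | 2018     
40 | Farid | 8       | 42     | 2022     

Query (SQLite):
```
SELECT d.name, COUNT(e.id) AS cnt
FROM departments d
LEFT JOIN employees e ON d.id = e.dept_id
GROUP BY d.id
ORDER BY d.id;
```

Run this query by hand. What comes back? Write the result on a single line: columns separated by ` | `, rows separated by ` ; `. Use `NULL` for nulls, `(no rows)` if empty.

LEFT JOIN keeps every departments row; unmatched ones get NULL for employees columns.
Group by departments.id and compute COUNT(e.id). COUNT(col) of an all-NULL group is 0.
  1: ids {18, 19, 21, 25, 31, 33} → COUNT(e.id)=6
  7: ids {32} → COUNT(e.id)=1
  8: ids {11, 24, 34, 36, 37, 40} → COUNT(e.id)=6

Sales | 6 ; Research | 1 ; Legal | 6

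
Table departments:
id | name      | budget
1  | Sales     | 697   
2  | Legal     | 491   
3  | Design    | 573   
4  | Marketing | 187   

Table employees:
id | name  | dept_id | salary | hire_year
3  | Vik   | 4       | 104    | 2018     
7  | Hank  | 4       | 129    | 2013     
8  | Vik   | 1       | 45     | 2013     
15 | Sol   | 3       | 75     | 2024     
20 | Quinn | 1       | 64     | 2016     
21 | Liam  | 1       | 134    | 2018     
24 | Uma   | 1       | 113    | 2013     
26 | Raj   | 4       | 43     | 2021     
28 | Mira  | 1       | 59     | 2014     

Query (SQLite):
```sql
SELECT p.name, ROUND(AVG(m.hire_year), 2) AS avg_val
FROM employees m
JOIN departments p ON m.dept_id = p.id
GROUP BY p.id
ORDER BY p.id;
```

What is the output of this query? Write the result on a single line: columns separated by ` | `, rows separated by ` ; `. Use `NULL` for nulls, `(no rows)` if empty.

Sales | 2014.8 ; Design | 2024 ; Marketing | 2017.33

Join each employees row to its departments via dept_id.
Group joined rows by departments.id; compute ROUND(AVG(m.hire_year), 2) per group.
  1: ids {8, 20, 21, 24, 28} → ROUND(AVG(m.hire_year), 2)=2014.8
  3: ids {15} → ROUND(AVG(m.hire_year), 2)=2024
  4: ids {3, 7, 26} → ROUND(AVG(m.hire_year), 2)=2017.33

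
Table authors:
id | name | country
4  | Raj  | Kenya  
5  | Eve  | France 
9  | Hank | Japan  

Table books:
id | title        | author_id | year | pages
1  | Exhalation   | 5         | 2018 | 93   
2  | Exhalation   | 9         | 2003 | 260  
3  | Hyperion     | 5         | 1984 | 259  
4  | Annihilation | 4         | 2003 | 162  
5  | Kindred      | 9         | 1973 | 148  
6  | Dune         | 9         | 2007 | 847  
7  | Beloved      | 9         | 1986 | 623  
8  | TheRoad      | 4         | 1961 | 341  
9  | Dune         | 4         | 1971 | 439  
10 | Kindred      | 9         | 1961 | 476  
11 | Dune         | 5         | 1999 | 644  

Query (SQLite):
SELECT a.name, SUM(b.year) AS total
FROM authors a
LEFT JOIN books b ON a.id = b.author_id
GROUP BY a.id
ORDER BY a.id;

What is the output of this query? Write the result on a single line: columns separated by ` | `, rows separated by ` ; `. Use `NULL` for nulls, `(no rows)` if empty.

LEFT JOIN keeps every authors row; unmatched ones get NULL for books columns.
Group by authors.id and compute SUM(b.year). SUM over an all-NULL group is NULL.
  4: ids {4, 8, 9} → SUM(b.year)=5935
  5: ids {1, 3, 11} → SUM(b.year)=6001
  9: ids {2, 5, 6, 7, 10} → SUM(b.year)=9930

Raj | 5935 ; Eve | 6001 ; Hank | 9930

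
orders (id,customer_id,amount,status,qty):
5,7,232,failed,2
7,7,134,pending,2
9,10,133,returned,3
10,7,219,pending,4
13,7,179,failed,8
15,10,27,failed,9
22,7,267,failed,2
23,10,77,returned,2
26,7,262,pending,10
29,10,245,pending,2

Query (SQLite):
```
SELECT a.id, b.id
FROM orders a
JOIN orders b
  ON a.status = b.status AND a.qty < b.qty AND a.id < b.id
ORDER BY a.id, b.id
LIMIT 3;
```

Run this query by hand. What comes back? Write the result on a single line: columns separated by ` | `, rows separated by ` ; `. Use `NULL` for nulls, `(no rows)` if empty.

5 | 13 ; 5 | 15 ; 7 | 10

Pairs (a,b) with same status, a.qty < b.qty, a.id < b.id.
status groups: failed:{5,13,15,22} pending:{7,10,26,29} returned:{9,23}
Ordered by (a.id, b.id); first 3.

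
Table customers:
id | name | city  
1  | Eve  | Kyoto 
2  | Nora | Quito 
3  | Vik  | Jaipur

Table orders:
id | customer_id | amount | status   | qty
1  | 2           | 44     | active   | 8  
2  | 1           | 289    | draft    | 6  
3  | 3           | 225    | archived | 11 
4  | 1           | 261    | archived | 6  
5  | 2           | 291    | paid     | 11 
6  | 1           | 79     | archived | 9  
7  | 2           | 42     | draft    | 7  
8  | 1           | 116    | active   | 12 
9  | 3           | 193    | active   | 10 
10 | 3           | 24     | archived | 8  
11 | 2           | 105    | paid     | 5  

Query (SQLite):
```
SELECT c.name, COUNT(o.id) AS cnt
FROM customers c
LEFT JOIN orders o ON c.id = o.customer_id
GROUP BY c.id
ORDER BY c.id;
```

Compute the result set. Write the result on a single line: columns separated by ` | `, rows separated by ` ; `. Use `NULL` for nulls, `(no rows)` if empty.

LEFT JOIN keeps every customers row; unmatched ones get NULL for orders columns.
Group by customers.id and compute COUNT(o.id). COUNT(col) of an all-NULL group is 0.
  1: ids {2, 4, 6, 8} → COUNT(o.id)=4
  2: ids {1, 5, 7, 11} → COUNT(o.id)=4
  3: ids {3, 9, 10} → COUNT(o.id)=3

Eve | 4 ; Nora | 4 ; Vik | 3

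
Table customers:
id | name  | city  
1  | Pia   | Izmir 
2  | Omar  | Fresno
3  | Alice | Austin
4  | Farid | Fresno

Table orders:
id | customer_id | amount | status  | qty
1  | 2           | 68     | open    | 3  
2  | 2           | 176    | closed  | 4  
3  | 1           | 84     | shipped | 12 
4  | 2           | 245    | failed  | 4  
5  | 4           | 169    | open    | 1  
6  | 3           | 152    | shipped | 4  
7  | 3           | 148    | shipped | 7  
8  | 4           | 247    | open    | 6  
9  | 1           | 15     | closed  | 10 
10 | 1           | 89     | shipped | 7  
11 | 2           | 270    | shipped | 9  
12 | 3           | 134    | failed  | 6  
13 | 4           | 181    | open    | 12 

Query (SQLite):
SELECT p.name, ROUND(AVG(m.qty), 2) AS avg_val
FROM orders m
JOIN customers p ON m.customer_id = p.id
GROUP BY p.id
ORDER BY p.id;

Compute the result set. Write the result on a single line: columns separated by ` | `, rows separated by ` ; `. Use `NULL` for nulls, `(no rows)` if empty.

Join each orders row to its customers via customer_id.
Group joined rows by customers.id; compute ROUND(AVG(m.qty), 2) per group.
  1: ids {3, 9, 10} → ROUND(AVG(m.qty), 2)=9.67
  2: ids {1, 2, 4, 11} → ROUND(AVG(m.qty), 2)=5
  3: ids {6, 7, 12} → ROUND(AVG(m.qty), 2)=5.67
  4: ids {5, 8, 13} → ROUND(AVG(m.qty), 2)=6.33

Pia | 9.67 ; Omar | 5 ; Alice | 5.67 ; Farid | 6.33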